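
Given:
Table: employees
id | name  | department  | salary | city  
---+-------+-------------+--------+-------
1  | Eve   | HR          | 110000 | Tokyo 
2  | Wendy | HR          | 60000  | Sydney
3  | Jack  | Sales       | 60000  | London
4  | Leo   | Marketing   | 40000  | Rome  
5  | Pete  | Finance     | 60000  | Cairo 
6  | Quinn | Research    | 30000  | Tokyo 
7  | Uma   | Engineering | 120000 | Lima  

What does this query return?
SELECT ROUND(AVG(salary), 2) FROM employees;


SUM(salary) = 480000
COUNT = 7
ROUND(AVG, 2) = ROUND(480000 / 7, 2) = 68571.43

68571.43


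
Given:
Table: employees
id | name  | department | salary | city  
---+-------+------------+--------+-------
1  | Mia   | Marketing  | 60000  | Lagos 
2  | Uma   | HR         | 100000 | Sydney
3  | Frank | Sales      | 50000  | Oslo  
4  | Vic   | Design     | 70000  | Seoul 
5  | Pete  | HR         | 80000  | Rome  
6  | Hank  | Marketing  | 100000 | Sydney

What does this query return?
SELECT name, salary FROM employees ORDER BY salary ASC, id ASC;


Sorting by salary ASC, then id ASC for ties

6 rows:
Frank, 50000
Mia, 60000
Vic, 70000
Pete, 80000
Uma, 100000
Hank, 100000


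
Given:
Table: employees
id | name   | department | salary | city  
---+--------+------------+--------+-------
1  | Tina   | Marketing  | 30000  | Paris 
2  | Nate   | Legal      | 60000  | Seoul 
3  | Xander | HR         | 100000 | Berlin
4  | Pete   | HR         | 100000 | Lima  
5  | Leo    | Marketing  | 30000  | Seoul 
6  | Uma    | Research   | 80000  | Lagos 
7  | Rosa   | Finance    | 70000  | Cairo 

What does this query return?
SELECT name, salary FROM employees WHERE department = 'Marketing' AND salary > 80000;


Filtering: department = 'Marketing' AND salary > 80000
Matching: 0 rows

Empty result set (0 rows)


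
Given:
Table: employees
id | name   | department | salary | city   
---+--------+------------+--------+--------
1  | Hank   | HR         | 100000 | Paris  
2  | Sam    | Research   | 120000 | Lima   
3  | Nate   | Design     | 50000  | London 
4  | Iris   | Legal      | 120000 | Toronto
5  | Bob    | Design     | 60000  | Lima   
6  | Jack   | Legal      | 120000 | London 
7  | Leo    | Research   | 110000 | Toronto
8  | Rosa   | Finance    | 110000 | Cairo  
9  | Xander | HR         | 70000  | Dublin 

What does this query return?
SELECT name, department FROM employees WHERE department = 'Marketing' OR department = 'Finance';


Filtering: department = 'Marketing' OR 'Finance'
Matching: 1 rows

1 rows:
Rosa, Finance


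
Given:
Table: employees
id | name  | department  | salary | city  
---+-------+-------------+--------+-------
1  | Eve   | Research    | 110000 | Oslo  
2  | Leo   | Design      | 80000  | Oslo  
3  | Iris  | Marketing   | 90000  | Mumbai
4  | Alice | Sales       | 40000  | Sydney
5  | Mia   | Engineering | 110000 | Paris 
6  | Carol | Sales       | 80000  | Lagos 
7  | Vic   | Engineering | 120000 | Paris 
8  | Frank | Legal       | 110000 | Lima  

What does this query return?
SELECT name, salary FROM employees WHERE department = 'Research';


Filtering: department = 'Research'
Matching rows: 1

1 rows:
Eve, 110000


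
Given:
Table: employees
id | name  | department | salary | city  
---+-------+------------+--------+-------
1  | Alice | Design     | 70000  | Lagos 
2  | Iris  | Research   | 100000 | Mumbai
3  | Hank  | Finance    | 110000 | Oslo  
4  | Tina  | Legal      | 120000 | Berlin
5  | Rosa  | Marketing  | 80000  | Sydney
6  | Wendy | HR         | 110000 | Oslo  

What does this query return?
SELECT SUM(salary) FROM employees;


SUM(salary) = 70000 + 100000 + 110000 + 120000 + 80000 + 110000 = 590000

590000


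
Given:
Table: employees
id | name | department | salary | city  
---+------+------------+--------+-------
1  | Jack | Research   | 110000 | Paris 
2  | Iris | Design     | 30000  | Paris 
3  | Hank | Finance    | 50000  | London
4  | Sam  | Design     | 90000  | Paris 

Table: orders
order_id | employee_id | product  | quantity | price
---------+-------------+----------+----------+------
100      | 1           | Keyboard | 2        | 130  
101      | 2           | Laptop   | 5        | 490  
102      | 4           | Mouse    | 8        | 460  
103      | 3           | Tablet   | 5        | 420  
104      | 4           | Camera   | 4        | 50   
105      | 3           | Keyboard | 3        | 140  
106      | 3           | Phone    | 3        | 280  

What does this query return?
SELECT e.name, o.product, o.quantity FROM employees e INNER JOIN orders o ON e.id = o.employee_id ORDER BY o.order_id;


Joining employees.id = orders.employee_id:
  employee Jack (id=1) -> order Keyboard
  employee Iris (id=2) -> order Laptop
  employee Sam (id=4) -> order Mouse
  employee Hank (id=3) -> order Tablet
  employee Sam (id=4) -> order Camera
  employee Hank (id=3) -> order Keyboard
  employee Hank (id=3) -> order Phone


7 rows:
Jack, Keyboard, 2
Iris, Laptop, 5
Sam, Mouse, 8
Hank, Tablet, 5
Sam, Camera, 4
Hank, Keyboard, 3
Hank, Phone, 3


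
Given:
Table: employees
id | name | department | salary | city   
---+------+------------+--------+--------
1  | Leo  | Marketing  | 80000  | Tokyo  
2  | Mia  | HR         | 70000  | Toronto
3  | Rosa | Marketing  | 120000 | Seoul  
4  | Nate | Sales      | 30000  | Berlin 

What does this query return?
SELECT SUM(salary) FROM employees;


SUM(salary) = 80000 + 70000 + 120000 + 30000 = 300000

300000


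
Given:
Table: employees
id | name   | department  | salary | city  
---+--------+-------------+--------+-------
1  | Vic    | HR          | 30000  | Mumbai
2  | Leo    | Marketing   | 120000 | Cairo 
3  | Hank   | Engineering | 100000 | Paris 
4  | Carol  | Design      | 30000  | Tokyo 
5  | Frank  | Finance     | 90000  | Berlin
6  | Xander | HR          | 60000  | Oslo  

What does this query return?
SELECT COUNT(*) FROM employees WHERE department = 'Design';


Counting rows where department = 'Design'
  Carol -> MATCH


1


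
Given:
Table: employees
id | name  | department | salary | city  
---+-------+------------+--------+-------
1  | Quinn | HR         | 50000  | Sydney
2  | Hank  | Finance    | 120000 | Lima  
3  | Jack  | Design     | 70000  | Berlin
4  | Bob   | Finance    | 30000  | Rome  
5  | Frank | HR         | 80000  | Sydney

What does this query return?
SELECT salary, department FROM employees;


Projecting columns: salary, department

5 rows:
50000, HR
120000, Finance
70000, Design
30000, Finance
80000, HR


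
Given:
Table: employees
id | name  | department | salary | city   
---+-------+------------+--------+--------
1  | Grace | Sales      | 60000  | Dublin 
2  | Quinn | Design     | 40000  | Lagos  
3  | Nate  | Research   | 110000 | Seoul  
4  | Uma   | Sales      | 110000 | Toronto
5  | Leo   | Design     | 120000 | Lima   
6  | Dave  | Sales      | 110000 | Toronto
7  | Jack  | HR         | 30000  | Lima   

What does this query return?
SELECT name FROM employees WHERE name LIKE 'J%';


LIKE 'J%' matches names starting with 'J'
Matching: 1

1 rows:
Jack


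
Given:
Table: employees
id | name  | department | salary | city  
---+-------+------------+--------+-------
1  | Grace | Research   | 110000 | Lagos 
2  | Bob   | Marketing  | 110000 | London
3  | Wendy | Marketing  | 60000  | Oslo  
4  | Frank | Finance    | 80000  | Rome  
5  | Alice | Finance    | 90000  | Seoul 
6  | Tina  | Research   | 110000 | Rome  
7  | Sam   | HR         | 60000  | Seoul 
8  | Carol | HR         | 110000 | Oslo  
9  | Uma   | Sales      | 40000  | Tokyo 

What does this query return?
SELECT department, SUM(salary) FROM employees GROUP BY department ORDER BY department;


Summing salary within each department:
  Finance: 80000 + 90000 = 170000
  HR: 60000 + 110000 = 170000
  Marketing: 110000 + 60000 = 170000
  Research: 110000 + 110000 = 220000
  Sales: 40000 = 40000


5 groups:
Finance, 170000
HR, 170000
Marketing, 170000
Research, 220000
Sales, 40000


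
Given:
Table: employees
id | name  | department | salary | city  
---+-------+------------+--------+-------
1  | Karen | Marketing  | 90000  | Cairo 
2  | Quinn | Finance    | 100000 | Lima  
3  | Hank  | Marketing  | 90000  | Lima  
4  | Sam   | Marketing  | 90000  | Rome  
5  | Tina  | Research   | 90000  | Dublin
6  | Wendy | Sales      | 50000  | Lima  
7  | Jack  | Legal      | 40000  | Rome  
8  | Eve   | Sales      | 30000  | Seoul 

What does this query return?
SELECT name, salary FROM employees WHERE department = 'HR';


Filtering: department = 'HR'
Matching rows: 0

Empty result set (0 rows)


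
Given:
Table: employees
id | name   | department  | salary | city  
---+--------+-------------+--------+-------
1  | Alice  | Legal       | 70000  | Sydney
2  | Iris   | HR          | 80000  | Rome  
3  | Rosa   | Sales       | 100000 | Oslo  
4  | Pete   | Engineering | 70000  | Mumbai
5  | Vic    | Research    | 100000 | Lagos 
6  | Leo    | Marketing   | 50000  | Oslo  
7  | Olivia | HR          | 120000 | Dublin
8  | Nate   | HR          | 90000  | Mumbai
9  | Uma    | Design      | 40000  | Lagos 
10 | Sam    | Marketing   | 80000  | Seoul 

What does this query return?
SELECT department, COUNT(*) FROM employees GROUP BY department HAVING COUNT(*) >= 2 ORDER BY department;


Groups with count >= 2:
  HR: 3 -> PASS
  Marketing: 2 -> PASS
  Design: 1 -> filtered out
  Engineering: 1 -> filtered out
  Legal: 1 -> filtered out
  Research: 1 -> filtered out
  Sales: 1 -> filtered out


2 groups:
HR, 3
Marketing, 2


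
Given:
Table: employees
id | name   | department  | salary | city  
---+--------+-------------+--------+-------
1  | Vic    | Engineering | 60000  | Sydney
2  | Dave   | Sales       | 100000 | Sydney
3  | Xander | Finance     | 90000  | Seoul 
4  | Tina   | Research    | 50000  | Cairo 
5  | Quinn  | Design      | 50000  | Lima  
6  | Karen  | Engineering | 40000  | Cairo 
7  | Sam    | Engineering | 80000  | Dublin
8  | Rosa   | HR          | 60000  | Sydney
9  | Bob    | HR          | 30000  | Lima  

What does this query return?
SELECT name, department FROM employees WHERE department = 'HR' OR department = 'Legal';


Filtering: department = 'HR' OR 'Legal'
Matching: 2 rows

2 rows:
Rosa, HR
Bob, HR


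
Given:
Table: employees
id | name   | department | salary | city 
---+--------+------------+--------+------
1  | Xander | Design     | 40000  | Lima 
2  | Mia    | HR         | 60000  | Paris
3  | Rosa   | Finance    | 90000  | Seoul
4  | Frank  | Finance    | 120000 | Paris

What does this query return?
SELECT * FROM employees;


SELECT * returns all 4 rows with all columns

4 rows:
1, Xander, Design, 40000, Lima
2, Mia, HR, 60000, Paris
3, Rosa, Finance, 90000, Seoul
4, Frank, Finance, 120000, Paris


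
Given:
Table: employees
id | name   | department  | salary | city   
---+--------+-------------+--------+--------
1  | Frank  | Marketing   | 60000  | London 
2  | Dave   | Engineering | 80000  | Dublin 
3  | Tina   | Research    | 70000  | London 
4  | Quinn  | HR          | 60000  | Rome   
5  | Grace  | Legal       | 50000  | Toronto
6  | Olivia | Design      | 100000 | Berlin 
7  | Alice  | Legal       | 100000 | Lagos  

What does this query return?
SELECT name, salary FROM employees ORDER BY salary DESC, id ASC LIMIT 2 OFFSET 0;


Sort by salary DESC (id ASC tiebreak), then skip 0 and take 2
Rows 1 through 2

2 rows:
Olivia, 100000
Alice, 100000


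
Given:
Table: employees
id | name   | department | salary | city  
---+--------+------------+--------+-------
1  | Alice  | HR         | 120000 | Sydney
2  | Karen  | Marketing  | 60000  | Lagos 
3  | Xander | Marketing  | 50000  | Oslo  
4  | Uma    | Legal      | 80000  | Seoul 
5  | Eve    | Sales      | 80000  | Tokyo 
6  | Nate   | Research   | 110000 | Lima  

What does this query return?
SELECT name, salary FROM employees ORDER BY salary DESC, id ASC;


Sorting by salary DESC, then id ASC for ties

6 rows:
Alice, 120000
Nate, 110000
Uma, 80000
Eve, 80000
Karen, 60000
Xander, 50000


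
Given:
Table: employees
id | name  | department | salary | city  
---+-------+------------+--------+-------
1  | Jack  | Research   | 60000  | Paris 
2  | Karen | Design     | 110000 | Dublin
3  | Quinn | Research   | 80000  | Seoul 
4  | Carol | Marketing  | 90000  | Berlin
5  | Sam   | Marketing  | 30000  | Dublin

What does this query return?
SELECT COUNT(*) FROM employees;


COUNT(*) counts all rows

5


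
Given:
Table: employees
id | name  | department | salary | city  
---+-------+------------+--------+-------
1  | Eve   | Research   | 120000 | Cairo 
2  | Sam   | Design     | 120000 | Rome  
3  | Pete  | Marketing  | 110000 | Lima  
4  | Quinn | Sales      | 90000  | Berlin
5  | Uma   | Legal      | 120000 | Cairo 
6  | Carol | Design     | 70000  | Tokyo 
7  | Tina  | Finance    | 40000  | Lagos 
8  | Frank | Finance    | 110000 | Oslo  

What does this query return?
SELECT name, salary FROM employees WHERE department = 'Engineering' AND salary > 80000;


Filtering: department = 'Engineering' AND salary > 80000
Matching: 0 rows

Empty result set (0 rows)


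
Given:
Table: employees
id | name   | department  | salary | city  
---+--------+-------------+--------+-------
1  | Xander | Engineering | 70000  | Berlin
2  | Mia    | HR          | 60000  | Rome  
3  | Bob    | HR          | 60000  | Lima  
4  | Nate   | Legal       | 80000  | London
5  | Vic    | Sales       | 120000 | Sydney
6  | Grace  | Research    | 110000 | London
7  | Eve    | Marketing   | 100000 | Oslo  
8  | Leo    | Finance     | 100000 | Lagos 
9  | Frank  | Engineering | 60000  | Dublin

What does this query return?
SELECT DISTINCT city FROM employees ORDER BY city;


All 'city' values (row order): Berlin, Rome, Lima, London, Sydney, London, Oslo, Lagos, Dublin
Removing duplicates leaves 8 unique value(s).

8 values:
Berlin
Dublin
Lagos
Lima
London
Oslo
Rome
Sydney


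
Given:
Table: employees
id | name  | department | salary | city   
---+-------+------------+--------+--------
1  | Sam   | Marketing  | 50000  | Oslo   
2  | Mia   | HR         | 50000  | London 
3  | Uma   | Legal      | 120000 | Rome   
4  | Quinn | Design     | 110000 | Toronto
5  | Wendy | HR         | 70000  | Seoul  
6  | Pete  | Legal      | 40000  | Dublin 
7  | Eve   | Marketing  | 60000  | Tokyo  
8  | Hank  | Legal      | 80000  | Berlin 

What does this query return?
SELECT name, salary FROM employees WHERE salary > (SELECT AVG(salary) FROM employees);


Subquery: AVG(salary) = 72500.0
Filtering: salary > 72500.0
  Uma (120000) -> MATCH
  Quinn (110000) -> MATCH
  Hank (80000) -> MATCH


3 rows:
Uma, 120000
Quinn, 110000
Hank, 80000


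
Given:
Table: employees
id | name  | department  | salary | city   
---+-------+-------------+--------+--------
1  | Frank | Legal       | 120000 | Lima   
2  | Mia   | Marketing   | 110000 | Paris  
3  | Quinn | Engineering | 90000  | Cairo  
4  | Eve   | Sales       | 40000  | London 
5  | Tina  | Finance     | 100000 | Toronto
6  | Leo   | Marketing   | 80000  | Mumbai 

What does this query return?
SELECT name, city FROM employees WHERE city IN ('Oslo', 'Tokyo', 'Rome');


Filtering: city IN ('Oslo', 'Tokyo', 'Rome')
Matching: 0 rows

Empty result set (0 rows)


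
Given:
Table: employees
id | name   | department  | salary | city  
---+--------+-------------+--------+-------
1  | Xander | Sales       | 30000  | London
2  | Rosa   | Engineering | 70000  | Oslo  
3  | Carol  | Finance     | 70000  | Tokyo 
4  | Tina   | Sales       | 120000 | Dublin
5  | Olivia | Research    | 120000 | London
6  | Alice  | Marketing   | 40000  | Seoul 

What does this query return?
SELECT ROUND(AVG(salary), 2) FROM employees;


SUM(salary) = 450000
COUNT = 6
ROUND(AVG, 2) = ROUND(450000 / 6, 2) = 75000.0

75000.0


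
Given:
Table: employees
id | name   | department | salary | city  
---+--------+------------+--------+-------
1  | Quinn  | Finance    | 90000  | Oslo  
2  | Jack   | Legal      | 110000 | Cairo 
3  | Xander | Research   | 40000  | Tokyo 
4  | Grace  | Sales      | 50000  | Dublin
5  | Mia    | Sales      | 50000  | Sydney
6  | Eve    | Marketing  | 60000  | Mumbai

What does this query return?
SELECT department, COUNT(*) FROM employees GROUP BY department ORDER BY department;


Assigning each row to its department group:
  Quinn -> Finance
  Jack -> Legal
  Xander -> Research
  Grace -> Sales
  Mia -> Sales
  Eve -> Marketing


5 groups:
Finance, 1
Legal, 1
Marketing, 1
Research, 1
Sales, 2


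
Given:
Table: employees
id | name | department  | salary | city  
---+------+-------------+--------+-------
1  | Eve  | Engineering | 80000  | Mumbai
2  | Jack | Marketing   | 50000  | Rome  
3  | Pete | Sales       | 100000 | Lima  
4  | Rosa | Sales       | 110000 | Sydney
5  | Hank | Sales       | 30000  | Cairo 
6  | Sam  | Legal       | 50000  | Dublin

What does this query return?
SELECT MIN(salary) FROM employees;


Salaries: 80000, 50000, 100000, 110000, 30000, 50000
MIN = 30000

30000


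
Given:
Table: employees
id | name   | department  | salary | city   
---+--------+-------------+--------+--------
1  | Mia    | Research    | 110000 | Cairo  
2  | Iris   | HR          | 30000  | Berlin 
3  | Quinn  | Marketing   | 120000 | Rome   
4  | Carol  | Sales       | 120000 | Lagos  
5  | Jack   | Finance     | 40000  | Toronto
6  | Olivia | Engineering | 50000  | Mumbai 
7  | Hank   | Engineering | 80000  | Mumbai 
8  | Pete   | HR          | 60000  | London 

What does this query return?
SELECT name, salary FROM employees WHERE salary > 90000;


Filtering: salary > 90000
Matching: 3 rows

3 rows:
Mia, 110000
Quinn, 120000
Carol, 120000


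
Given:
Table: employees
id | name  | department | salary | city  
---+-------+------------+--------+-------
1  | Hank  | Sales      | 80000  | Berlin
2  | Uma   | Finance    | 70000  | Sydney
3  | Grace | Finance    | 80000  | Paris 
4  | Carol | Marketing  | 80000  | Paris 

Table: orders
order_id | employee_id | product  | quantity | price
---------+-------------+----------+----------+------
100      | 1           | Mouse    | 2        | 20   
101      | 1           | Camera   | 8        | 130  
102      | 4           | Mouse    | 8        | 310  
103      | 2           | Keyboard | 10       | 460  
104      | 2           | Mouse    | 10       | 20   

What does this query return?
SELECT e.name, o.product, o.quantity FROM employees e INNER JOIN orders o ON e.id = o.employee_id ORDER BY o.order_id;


Joining employees.id = orders.employee_id:
  employee Hank (id=1) -> order Mouse
  employee Hank (id=1) -> order Camera
  employee Carol (id=4) -> order Mouse
  employee Uma (id=2) -> order Keyboard
  employee Uma (id=2) -> order Mouse


5 rows:
Hank, Mouse, 2
Hank, Camera, 8
Carol, Mouse, 8
Uma, Keyboard, 10
Uma, Mouse, 10


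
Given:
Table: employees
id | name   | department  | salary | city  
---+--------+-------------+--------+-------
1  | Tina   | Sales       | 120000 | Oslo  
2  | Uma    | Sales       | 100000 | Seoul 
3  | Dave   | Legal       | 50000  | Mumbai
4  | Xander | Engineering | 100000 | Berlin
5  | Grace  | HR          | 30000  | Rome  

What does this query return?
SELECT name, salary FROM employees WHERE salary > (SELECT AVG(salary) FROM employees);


Subquery: AVG(salary) = 80000.0
Filtering: salary > 80000.0
  Tina (120000) -> MATCH
  Uma (100000) -> MATCH
  Xander (100000) -> MATCH


3 rows:
Tina, 120000
Uma, 100000
Xander, 100000


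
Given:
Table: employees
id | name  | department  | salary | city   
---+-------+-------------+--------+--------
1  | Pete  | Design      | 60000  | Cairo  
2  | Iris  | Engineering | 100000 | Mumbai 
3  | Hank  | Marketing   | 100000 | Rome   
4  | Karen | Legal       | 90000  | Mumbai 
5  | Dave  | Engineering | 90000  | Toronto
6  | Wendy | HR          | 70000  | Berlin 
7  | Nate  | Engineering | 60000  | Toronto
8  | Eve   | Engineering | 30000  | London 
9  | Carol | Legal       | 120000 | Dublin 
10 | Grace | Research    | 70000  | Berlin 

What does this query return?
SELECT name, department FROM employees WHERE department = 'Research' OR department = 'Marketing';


Filtering: department = 'Research' OR 'Marketing'
Matching: 2 rows

2 rows:
Hank, Marketing
Grace, Research


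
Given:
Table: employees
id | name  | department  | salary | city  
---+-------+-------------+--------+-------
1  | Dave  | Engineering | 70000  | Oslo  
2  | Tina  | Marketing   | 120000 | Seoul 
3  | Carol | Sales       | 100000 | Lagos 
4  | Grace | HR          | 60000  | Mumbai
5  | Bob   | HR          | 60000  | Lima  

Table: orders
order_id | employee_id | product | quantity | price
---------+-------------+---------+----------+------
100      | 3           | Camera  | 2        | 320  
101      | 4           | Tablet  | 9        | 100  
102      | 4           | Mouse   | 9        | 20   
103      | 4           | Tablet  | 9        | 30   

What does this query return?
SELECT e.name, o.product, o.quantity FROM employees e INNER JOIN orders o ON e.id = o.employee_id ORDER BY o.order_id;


Joining employees.id = orders.employee_id:
  employee Carol (id=3) -> order Camera
  employee Grace (id=4) -> order Tablet
  employee Grace (id=4) -> order Mouse
  employee Grace (id=4) -> order Tablet


4 rows:
Carol, Camera, 2
Grace, Tablet, 9
Grace, Mouse, 9
Grace, Tablet, 9


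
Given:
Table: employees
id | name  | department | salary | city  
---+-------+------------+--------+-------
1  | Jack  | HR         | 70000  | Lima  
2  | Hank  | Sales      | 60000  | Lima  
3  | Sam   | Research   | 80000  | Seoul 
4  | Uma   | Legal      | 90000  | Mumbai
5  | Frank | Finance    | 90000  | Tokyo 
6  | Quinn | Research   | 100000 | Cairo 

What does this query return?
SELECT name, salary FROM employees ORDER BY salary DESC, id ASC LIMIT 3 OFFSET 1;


Sort by salary DESC (id ASC tiebreak), then skip 1 and take 3
Rows 2 through 4

3 rows:
Uma, 90000
Frank, 90000
Sam, 80000


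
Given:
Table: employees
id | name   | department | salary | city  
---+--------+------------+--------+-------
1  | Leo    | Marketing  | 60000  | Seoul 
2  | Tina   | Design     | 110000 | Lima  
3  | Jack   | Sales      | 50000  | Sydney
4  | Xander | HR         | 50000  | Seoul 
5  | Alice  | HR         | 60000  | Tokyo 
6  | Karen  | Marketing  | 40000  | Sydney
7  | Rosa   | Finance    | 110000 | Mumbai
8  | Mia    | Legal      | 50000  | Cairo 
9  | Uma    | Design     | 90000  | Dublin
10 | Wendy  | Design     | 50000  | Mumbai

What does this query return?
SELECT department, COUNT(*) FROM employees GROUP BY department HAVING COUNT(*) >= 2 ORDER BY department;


Groups with count >= 2:
  Design: 3 -> PASS
  HR: 2 -> PASS
  Marketing: 2 -> PASS
  Finance: 1 -> filtered out
  Legal: 1 -> filtered out
  Sales: 1 -> filtered out


3 groups:
Design, 3
HR, 2
Marketing, 2


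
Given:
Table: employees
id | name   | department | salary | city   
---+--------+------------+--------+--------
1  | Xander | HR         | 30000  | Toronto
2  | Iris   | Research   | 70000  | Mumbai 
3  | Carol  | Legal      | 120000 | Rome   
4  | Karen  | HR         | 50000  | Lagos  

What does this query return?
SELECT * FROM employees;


SELECT * returns all 4 rows with all columns

4 rows:
1, Xander, HR, 30000, Toronto
2, Iris, Research, 70000, Mumbai
3, Carol, Legal, 120000, Rome
4, Karen, HR, 50000, Lagos


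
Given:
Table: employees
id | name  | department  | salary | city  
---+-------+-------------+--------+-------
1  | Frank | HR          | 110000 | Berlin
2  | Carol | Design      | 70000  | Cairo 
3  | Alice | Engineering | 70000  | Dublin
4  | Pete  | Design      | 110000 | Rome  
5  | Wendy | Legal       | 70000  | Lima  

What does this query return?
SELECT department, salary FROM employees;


Projecting columns: department, salary

5 rows:
HR, 110000
Design, 70000
Engineering, 70000
Design, 110000
Legal, 70000


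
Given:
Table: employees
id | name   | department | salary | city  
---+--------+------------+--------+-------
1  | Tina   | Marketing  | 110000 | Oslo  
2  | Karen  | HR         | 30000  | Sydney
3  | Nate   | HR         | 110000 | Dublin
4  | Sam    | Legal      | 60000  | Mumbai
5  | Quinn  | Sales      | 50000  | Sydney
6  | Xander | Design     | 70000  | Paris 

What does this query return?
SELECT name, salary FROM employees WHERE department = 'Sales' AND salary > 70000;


Filtering: department = 'Sales' AND salary > 70000
Matching: 0 rows

Empty result set (0 rows)


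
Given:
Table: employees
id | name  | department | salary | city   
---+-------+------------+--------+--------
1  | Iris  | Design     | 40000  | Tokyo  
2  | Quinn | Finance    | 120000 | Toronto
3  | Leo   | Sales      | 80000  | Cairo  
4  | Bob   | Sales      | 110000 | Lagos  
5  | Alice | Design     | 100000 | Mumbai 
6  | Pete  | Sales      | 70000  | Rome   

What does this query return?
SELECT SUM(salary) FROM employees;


SUM(salary) = 40000 + 120000 + 80000 + 110000 + 100000 + 70000 = 520000

520000


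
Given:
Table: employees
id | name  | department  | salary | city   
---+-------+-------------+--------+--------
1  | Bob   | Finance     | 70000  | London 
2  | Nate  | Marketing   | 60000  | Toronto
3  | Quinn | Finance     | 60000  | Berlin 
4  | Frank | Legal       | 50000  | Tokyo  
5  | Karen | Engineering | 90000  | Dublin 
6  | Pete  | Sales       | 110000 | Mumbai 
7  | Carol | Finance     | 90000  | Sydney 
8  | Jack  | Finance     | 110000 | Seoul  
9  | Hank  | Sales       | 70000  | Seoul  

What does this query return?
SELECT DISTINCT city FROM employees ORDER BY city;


All 'city' values (row order): London, Toronto, Berlin, Tokyo, Dublin, Mumbai, Sydney, Seoul, Seoul
Removing duplicates leaves 8 unique value(s).

8 values:
Berlin
Dublin
London
Mumbai
Seoul
Sydney
Tokyo
Toronto


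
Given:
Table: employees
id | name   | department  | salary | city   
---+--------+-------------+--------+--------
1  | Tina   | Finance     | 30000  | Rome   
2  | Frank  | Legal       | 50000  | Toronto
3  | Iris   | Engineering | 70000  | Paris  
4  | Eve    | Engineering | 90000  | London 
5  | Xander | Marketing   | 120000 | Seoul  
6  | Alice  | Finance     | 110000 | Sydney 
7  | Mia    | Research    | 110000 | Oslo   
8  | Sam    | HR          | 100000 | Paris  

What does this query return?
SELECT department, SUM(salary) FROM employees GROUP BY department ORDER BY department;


Summing salary within each department:
  Engineering: 70000 + 90000 = 160000
  Finance: 30000 + 110000 = 140000
  HR: 100000 = 100000
  Legal: 50000 = 50000
  Marketing: 120000 = 120000
  Research: 110000 = 110000


6 groups:
Engineering, 160000
Finance, 140000
HR, 100000
Legal, 50000
Marketing, 120000
Research, 110000


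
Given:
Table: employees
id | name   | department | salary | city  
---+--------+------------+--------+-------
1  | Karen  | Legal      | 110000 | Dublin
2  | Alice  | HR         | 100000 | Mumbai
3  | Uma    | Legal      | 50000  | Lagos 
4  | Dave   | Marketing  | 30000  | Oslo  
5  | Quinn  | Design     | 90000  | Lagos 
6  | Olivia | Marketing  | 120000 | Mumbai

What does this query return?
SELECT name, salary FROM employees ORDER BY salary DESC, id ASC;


Sorting by salary DESC, then id ASC for ties

6 rows:
Olivia, 120000
Karen, 110000
Alice, 100000
Quinn, 90000
Uma, 50000
Dave, 30000


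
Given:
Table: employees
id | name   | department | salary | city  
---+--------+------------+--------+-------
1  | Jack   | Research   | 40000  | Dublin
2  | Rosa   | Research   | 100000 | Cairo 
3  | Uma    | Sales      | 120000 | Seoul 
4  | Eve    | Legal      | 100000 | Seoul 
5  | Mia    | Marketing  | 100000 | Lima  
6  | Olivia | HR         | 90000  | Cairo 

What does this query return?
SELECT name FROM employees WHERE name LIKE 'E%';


LIKE 'E%' matches names starting with 'E'
Matching: 1

1 rows:
Eve


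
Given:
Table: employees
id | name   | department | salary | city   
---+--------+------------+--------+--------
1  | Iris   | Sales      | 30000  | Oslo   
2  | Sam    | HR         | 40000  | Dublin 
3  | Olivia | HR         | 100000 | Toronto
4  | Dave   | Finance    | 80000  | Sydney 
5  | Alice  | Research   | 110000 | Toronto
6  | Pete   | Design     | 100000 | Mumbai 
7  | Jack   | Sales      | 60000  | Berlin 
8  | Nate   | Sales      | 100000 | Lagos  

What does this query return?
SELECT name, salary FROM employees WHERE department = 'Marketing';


Filtering: department = 'Marketing'
Matching rows: 0

Empty result set (0 rows)


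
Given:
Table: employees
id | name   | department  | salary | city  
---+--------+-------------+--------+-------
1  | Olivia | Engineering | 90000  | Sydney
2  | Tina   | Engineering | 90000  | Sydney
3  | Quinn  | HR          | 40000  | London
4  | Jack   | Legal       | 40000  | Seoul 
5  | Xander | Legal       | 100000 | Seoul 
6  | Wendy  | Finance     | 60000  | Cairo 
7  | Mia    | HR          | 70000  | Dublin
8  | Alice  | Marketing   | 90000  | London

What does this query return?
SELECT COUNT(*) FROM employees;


COUNT(*) counts all rows

8


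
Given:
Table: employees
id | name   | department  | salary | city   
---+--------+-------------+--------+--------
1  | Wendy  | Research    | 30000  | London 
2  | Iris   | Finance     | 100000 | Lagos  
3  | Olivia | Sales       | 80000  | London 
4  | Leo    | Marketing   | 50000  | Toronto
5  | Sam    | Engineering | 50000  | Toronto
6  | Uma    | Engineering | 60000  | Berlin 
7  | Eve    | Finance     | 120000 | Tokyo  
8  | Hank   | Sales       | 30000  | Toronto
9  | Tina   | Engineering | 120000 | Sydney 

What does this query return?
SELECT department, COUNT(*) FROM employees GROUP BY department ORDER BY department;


Assigning each row to its department group:
  Wendy -> Research
  Iris -> Finance
  Olivia -> Sales
  Leo -> Marketing
  Sam -> Engineering
  Uma -> Engineering
  Eve -> Finance
  Hank -> Sales
  Tina -> Engineering


5 groups:
Engineering, 3
Finance, 2
Marketing, 1
Research, 1
Sales, 2


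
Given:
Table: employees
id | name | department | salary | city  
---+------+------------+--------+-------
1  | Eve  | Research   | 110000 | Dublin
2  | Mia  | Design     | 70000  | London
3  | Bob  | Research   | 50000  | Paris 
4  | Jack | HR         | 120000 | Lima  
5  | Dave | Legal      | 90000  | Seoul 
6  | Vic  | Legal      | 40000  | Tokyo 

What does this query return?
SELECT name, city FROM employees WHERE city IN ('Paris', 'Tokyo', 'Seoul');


Filtering: city IN ('Paris', 'Tokyo', 'Seoul')
Matching: 3 rows

3 rows:
Bob, Paris
Dave, Seoul
Vic, Tokyo


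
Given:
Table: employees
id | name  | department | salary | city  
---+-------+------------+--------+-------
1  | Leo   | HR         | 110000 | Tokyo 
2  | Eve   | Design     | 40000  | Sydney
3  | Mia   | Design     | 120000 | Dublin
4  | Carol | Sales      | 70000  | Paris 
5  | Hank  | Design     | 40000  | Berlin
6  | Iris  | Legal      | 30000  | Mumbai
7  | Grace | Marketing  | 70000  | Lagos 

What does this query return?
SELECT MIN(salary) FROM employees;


Salaries: 110000, 40000, 120000, 70000, 40000, 30000, 70000
MIN = 30000

30000


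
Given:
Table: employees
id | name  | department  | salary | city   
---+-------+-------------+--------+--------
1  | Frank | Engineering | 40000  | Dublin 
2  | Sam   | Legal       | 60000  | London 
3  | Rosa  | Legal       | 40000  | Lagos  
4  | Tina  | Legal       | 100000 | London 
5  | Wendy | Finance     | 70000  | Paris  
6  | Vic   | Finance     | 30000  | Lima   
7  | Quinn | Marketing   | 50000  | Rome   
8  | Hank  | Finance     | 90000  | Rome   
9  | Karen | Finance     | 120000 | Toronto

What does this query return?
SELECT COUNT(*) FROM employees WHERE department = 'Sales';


Counting rows where department = 'Sales'


0


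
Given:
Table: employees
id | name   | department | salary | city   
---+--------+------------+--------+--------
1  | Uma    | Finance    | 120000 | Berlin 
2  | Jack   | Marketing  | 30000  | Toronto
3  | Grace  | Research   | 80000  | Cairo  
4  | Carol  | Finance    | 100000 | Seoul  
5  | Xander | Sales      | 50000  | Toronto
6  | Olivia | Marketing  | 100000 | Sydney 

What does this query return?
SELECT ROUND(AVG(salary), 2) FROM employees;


SUM(salary) = 480000
COUNT = 6
ROUND(AVG, 2) = ROUND(480000 / 6, 2) = 80000.0

80000.0


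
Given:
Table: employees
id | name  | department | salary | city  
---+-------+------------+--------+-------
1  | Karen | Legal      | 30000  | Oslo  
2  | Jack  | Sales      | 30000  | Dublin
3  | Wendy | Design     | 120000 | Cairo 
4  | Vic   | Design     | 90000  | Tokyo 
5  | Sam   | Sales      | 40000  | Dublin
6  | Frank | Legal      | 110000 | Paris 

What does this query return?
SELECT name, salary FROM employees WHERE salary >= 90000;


Filtering: salary >= 90000
Matching: 3 rows

3 rows:
Wendy, 120000
Vic, 90000
Frank, 110000


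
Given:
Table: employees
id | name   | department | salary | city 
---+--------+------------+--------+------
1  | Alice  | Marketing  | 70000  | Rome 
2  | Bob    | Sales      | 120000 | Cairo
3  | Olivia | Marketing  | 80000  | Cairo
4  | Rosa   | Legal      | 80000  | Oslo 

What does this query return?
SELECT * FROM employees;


SELECT * returns all 4 rows with all columns

4 rows:
1, Alice, Marketing, 70000, Rome
2, Bob, Sales, 120000, Cairo
3, Olivia, Marketing, 80000, Cairo
4, Rosa, Legal, 80000, Oslo


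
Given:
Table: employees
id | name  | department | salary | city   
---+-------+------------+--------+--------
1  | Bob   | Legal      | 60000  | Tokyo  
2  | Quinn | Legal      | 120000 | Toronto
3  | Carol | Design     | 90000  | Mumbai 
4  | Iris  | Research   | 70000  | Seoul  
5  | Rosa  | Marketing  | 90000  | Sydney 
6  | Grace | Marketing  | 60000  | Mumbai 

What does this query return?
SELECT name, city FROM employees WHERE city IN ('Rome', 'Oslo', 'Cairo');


Filtering: city IN ('Rome', 'Oslo', 'Cairo')
Matching: 0 rows

Empty result set (0 rows)


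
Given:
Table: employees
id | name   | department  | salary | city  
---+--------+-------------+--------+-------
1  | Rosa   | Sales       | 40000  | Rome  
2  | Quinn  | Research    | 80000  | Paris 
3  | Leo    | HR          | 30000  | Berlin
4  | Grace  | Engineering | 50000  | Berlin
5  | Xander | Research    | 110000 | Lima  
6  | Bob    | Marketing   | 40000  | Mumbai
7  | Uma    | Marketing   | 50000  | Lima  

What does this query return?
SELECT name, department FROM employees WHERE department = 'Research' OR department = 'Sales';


Filtering: department = 'Research' OR 'Sales'
Matching: 3 rows

3 rows:
Rosa, Sales
Quinn, Research
Xander, Research


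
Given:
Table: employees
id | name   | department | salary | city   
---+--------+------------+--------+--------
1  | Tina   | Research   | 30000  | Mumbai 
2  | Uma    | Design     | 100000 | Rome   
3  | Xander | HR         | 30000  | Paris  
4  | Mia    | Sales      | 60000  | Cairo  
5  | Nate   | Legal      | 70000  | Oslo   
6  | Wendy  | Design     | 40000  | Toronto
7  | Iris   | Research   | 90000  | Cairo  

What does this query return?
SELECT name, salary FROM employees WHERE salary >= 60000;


Filtering: salary >= 60000
Matching: 4 rows

4 rows:
Uma, 100000
Mia, 60000
Nate, 70000
Iris, 90000


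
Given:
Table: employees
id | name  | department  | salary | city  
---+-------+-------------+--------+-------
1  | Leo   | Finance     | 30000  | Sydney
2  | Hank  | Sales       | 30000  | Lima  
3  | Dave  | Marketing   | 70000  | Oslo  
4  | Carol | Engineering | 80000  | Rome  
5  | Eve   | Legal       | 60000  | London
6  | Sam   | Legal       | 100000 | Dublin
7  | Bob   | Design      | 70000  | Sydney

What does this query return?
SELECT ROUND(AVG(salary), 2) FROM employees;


SUM(salary) = 440000
COUNT = 7
ROUND(AVG, 2) = ROUND(440000 / 7, 2) = 62857.14

62857.14


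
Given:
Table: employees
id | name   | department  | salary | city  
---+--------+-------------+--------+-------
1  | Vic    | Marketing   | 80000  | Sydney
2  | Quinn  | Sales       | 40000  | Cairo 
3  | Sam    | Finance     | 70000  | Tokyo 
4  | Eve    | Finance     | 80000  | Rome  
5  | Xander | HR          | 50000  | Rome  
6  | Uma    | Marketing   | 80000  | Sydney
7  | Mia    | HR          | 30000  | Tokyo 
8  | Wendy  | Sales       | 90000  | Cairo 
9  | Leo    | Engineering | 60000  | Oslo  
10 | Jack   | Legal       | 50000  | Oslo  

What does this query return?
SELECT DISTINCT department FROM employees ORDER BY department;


All 'department' values (row order): Marketing, Sales, Finance, Finance, HR, Marketing, HR, Sales, Engineering, Legal
Removing duplicates leaves 6 unique value(s).

6 values:
Engineering
Finance
HR
Legal
Marketing
Sales


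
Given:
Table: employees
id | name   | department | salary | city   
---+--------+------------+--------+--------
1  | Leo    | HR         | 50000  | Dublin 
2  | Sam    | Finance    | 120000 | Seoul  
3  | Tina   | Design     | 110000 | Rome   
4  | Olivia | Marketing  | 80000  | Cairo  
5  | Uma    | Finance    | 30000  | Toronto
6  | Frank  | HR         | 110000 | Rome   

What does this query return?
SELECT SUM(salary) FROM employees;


SUM(salary) = 50000 + 120000 + 110000 + 80000 + 30000 + 110000 = 500000

500000


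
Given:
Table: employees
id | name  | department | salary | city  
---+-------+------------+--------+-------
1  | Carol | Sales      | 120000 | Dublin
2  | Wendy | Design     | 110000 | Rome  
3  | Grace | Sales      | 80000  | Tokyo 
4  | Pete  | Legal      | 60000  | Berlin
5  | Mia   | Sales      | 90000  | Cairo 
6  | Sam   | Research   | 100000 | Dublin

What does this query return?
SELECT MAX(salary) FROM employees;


Salaries: 120000, 110000, 80000, 60000, 90000, 100000
MAX = 120000

120000


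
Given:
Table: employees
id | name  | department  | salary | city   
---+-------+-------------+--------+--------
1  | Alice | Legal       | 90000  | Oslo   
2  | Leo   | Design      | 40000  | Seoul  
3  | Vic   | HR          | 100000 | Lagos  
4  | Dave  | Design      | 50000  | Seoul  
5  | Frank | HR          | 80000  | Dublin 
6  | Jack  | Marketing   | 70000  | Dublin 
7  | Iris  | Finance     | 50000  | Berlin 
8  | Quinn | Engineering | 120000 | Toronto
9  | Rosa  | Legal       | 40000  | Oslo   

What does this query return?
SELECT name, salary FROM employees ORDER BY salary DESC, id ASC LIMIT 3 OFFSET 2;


Sort by salary DESC (id ASC tiebreak), then skip 2 and take 3
Rows 3 through 5

3 rows:
Alice, 90000
Frank, 80000
Jack, 70000


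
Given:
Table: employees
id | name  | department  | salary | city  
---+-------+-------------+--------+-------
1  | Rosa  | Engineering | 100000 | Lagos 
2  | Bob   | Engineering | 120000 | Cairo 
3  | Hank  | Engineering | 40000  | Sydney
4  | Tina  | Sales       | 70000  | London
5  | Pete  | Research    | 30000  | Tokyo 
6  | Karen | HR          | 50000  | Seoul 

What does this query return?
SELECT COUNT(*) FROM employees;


COUNT(*) counts all rows

6


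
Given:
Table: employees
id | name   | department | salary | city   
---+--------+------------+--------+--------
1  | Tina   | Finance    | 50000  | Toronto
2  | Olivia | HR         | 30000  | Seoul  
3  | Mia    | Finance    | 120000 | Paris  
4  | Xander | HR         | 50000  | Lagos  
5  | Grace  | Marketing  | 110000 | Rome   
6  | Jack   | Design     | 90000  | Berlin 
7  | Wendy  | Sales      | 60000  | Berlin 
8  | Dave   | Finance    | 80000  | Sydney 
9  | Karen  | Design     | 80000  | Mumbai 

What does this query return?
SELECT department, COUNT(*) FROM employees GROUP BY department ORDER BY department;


Assigning each row to its department group:
  Tina -> Finance
  Olivia -> HR
  Mia -> Finance
  Xander -> HR
  Grace -> Marketing
  Jack -> Design
  Wendy -> Sales
  Dave -> Finance
  Karen -> Design


5 groups:
Design, 2
Finance, 3
HR, 2
Marketing, 1
Sales, 1


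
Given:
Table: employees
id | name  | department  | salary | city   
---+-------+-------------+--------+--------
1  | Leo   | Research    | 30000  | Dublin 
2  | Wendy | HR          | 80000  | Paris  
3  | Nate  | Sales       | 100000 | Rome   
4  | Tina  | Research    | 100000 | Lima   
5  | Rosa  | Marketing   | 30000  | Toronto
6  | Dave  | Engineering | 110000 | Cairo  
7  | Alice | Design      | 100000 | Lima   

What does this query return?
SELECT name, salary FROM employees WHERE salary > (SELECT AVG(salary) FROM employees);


Subquery: AVG(salary) = 78571.43
Filtering: salary > 78571.43
  Wendy (80000) -> MATCH
  Nate (100000) -> MATCH
  Tina (100000) -> MATCH
  Dave (110000) -> MATCH
  Alice (100000) -> MATCH


5 rows:
Wendy, 80000
Nate, 100000
Tina, 100000
Dave, 110000
Alice, 100000
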